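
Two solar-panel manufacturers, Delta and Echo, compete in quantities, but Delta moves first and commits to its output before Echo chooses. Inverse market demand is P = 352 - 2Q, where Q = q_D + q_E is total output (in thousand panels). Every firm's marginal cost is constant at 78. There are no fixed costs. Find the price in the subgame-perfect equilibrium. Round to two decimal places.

146.50

The follower Echo best-responds to any q_D: π_E = (352 - 2Q)q_E - 78q_E.
Follower FOC: 274 - 2q_D - 4q_E = 0, so q_E(q_D) = (274 - 2q_D)/4.
Delta substitutes q_E(q_D) into its own profit: π_D = q_D(352 - 2q_D - (274 - 2q_D)/2) - 78q_D = (215 - q_D)q_D - 78q_D.
Leader FOC: 137 - 2q_D = 0, so q_D = 137/2.
Then q_E = (274 - 2·(137/2))/4 = 137/4.
Total output Q = 411/4, so price P = 352 - 2·(411/4) = 293/2.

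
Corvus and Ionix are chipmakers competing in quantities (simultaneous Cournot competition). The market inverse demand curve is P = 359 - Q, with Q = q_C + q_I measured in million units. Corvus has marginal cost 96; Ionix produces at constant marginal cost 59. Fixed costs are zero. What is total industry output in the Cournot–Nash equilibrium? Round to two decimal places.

Corvus's profit: π_C = (359 - Q)q_C - (96q_C). Setting ∂π_C/∂q_C = 0: 263 - 2q_C - (q_I) = 0.
Ionix's first-order condition: 300 - 2q_I - (q_C) = 0.
Rearranging gives the reaction functions q_C = (263 - q_I)/2 and q_I = (300 - q_C)/2.
Solving the pair: q_C = 226/3, q_I = 337/3.
Total output Q = 226/3 + 337/3 = 563/3.

187.67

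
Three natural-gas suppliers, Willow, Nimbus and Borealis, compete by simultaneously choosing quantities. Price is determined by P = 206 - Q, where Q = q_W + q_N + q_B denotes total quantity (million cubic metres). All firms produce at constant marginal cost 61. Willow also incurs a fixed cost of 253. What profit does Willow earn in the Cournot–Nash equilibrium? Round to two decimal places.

A representative firm's profit is π_i = q_i(206 - Q) - 61q_i.
Setting ∂π_i/∂q_i = 0 with rivals' quantities fixed: 145 - 2q_i - Σ_{j≠i} q_j = 0.
With identical firms every q_j equals q_i, so Σ_{j≠i} q_j = 2q_i and 145 = 4q_i, giving q_i = 145/4.
Price P = 206 - 435/4 = 389/4.
Willow's profit: (389/4 - 61)·(145/4) - 253 = 1061.0625.

1061.06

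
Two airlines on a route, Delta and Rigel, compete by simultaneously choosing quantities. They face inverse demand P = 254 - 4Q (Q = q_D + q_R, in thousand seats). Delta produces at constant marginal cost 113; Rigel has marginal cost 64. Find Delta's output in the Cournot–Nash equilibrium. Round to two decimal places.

Delta's profit: π_D = (254 - 4Q)q_D - (113q_D). Setting ∂π_D/∂q_D = 0: 141 - 8q_D - 4(q_R) = 0.
Rigel's profit: π_R = (254 - 4Q)q_R - (64q_R). Setting ∂π_R/∂q_R = 0: 190 - 8q_R - 4(q_D) = 0.
Rearranging gives the reaction functions q_D = (141 - 4q_R)/8 and q_R = (190 - 4q_D)/8.
Substituting one into the other gives q_D = 23/3 and q_R = 239/12.

7.67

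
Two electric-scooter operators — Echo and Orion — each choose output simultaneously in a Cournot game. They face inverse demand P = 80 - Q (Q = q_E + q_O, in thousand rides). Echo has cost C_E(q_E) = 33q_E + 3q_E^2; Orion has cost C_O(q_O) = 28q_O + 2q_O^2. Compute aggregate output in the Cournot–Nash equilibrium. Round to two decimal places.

Echo's profit: π_E = (80 - Q)q_E - (33q_E + 3q_E²). Setting ∂π_E/∂q_E = 0: 47 - 8q_E - (q_O) = 0.
Orion's profit: π_O = (80 - Q)q_O - (28q_O + 2q_O²). Setting ∂π_O/∂q_O = 0: 52 - 6q_O - (q_E) = 0.
Best responses: q_E = (47 - q_O)/8, q_O = (52 - q_E)/6.
Substituting one into the other gives q_E = 230/47 and q_O = 369/47.
Total output Q = 230/47 + 369/47 = 599/47.

12.74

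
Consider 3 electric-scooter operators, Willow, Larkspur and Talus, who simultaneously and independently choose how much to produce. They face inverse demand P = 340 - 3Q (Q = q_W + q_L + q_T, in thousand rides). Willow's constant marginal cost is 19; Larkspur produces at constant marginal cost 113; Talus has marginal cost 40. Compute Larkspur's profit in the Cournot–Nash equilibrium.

75

Willow's profit: π_W = (340 - 3Q)q_W - (19q_W). Setting ∂π_W/∂q_W = 0: 321 - 6q_W - 3(q_L + q_T) = 0.
Larkspur's first-order condition: 227 - 6q_L - 3(q_W + q_T) = 0.
Talus's first-order condition: 300 - 6q_T - 3(q_W + q_L) = 0.
Summing all 3 equations gives 848 − 12Q = 0, hence Q = 212/3.
Back-substituting: q_W = (321 − 212)/3 = 109/3, q_L = (227 − 212)/3 = 5, q_T = (300 − 212)/3 = 88/3.
Price P = 340 - 3·(212/3) = 128.
Larkspur's profit: (128 - 113)·5 = 75.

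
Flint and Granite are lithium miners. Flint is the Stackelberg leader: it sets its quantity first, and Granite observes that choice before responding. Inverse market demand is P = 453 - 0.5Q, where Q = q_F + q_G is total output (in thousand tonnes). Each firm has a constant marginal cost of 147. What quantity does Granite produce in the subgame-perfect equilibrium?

153

Solve by backward induction. Given q_F, the follower Granite maximises π_G = (453 - (1/2)q_F - (1/2)q_G)q_G - 147q_G.
Setting the follower's marginal profit to zero, 306 - (1/2)q_F - q_G = 0, i.e. q_G = (306 - (1/2)q_F).
Flint substitutes q_G(q_F) into its own profit: π_F = q_F(453 - (1/2)q_F - (306 - (1/2)q_F)/2) - 147q_F = (300 - (1/4)q_F)q_F - 147q_F.
Maximising: ∂π_F/∂q_F = 153 - (1/2)q_F = 0, giving q_F = 306.
Then q_G = (306 - (1/2)·306) = 153.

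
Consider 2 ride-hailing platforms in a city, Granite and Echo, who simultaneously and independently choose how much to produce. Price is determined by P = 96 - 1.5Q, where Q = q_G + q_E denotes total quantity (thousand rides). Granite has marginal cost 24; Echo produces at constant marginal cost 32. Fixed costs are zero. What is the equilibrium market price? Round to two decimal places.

50.67

Granite's profit: π_G = (96 - 1.5Q)q_G - (24q_G). Setting ∂π_G/∂q_G = 0: 72 - 3q_G - (3/2)(q_E) = 0.
Echo's first-order condition: 64 - 3q_E - (3/2)(q_G) = 0.
Best responses: q_G = (72 - (3/2)q_E)/3, q_E = (64 - (3/2)q_G)/3.
Solving the pair: q_G = 160/9, q_E = 112/9.
Total output Q = 272/9, so price P = 96 - (3/2)·(272/9) = 152/3.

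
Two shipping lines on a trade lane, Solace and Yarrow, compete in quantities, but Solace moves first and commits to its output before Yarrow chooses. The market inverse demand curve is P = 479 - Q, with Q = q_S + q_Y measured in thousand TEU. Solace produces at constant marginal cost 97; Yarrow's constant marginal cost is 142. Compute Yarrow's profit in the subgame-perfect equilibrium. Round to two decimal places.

3813.06

The follower Yarrow best-responds to any q_S: π_Y = (479 - Q)q_Y - 142q_Y.
Follower FOC: 337 - q_S - 2q_Y = 0, so q_Y(q_S) = (337 - q_S)/2.
The leader anticipates this reaction. Substituting into P = 479 - Q gives P = 621/2 - (1/2)q_S, so π_S = (621/2 - (1/2)q_S)q_S - 97q_S.
Maximising: ∂π_S/∂q_S = 427/2 - q_S = 0, giving q_S = 427/2.
Then q_Y = (337 - 427/2)/2 = 247/4.
Price P = 479 - 1101/4 = 815/4.
Yarrow's profit: (815/4 - 142)·(247/4) = 3813.0625.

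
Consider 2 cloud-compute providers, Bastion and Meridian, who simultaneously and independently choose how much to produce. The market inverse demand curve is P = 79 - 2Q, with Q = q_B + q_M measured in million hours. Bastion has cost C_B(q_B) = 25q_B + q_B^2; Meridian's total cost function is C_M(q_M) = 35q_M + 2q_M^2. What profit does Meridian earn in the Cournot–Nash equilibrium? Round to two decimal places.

Bastion's profit: π_B = (79 - 2Q)q_B - (25q_B + q_B²). Setting ∂π_B/∂q_B = 0: 54 - 6q_B - 2(q_M) = 0.
Meridian's first-order condition: 44 - 8q_M - 2(q_B) = 0.
Rearranging gives the reaction functions q_B = (54 - 2q_M)/6 and q_M = (44 - 2q_B)/8.
Solving the pair: q_B = 86/11, q_M = 39/11.
Price P = 79 - 2·(125/11) = 619/11.
Meridian's profit: (619/11)·(39/11) - 35·(39/11) - 2(39/11)² = 50.2810.

50.28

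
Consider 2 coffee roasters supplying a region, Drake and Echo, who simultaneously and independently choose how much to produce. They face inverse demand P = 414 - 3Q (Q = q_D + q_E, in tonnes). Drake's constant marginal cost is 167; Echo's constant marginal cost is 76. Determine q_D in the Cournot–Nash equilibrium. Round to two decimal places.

17.33

Drake's profit: π_D = (414 - 3Q)q_D - (167q_D). Setting ∂π_D/∂q_D = 0: 247 - 6q_D - 3(q_E) = 0.
Echo's profit: π_E = (414 - 3Q)q_E - (76q_E). Setting ∂π_E/∂q_E = 0: 338 - 6q_E - 3(q_D) = 0.
So q_D = (247 - 3q_E)/6 and q_E = (338 - 3q_D)/6.
Solving the pair: q_D = 52/3, q_E = 143/3.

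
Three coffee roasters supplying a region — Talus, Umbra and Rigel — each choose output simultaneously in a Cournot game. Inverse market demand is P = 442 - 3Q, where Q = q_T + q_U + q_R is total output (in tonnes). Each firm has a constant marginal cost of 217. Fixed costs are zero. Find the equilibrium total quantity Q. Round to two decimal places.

56.25

A representative firm's profit is π_i = q_i(442 - 3Q) - 217q_i.
Setting ∂π_i/∂q_i = 0 with rivals' quantities fixed: 225 - 6q_i - 3·Σ_{j≠i} q_j = 0.
By symmetry each firm produces the same amount; substituting Σ_{j≠i} q_j = 2q_i yields q_i = 225/12 = 75/4.
Total output Q = 75/4 + 75/4 + 75/4 = 225/4.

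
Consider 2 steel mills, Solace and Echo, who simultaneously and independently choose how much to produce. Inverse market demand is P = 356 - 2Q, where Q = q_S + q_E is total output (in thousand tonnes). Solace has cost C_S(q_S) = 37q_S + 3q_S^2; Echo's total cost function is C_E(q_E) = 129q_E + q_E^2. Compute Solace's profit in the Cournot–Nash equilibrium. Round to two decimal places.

Solace's profit: π_S = (356 - 2Q)q_S - (37q_S + 3q_S²). Setting ∂π_S/∂q_S = 0: 319 - 10q_S - 2(q_E) = 0.
Echo's first-order condition: 227 - 6q_E - 2(q_S) = 0.
Best responses: q_S = (319 - 2q_E)/10, q_E = (227 - 2q_S)/6.
Substituting one into the other gives q_S = 365/14 and q_E = 204/7.
Price P = 356 - 2·(773/14) = 1719/7.
Solace's profit: (1719/7)·(365/14) - 37·(365/14) - 3(365/14)² = 3398.5969.

3398.60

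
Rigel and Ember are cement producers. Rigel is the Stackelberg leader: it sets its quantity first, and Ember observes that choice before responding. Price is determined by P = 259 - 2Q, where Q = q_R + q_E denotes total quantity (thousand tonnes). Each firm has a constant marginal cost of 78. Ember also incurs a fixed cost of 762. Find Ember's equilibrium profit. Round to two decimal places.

Solve by backward induction. Given q_R, the follower Ember maximises π_E = (259 - 2q_R - 2q_E)q_E - 78q_E.
Follower FOC: 181 - 2q_R - 4q_E = 0, so q_E(q_R) = (181 - 2q_R)/4.
Rigel substitutes q_E(q_R) into its own profit: π_R = q_R(259 - 2q_R - (181 - 2q_R)/2) - 78q_R = (337/2 - q_R)q_R - 78q_R.
Maximising: ∂π_R/∂q_R = 181/2 - 2q_R = 0, giving q_R = 181/4.
Then q_E = (181 - 2·(181/4))/4 = 181/8.
Price P = 259 - 2·(543/8) = 493/4.
Ember's profit: (493/4 - 78)·(181/8) - 762 = 261.7813.

261.78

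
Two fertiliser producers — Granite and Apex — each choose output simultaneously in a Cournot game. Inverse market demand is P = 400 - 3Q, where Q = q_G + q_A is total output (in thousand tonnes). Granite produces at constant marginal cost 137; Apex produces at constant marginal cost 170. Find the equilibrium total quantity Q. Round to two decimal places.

Granite's profit: π_G = (400 - 3Q)q_G - (137q_G). Setting ∂π_G/∂q_G = 0: 263 - 6q_G - 3(q_A) = 0.
Apex's profit: π_A = (400 - 3Q)q_A - (170q_A). Setting ∂π_A/∂q_A = 0: 230 - 6q_A - 3(q_G) = 0.
So q_G = (263 - 3q_A)/6 and q_A = (230 - 3q_G)/6.
Substituting one into the other gives q_G = 296/9 and q_A = 197/9.
Total output Q = 296/9 + 197/9 = 493/9.

54.78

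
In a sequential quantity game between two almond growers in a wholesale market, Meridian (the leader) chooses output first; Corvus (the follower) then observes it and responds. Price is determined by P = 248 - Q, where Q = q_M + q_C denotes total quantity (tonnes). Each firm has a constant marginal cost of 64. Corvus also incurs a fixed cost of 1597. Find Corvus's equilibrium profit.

519

The follower Corvus best-responds to any q_M: π_C = (248 - Q)q_C - 64q_C.
Follower FOC: 184 - q_M - 2q_C = 0, so q_C(q_M) = (184 - q_M)/2.
The leader anticipates this reaction. Substituting into P = 248 - Q gives P = 156 - (1/2)q_M, so π_M = (156 - (1/2)q_M)q_M - 64q_M.
The leader's first-order condition 92 - q_M = 0 yields q_M = 92.
Then q_C = (184 - 92)/2 = 46.
Price P = 248 - 138 = 110.
Corvus's profit: (110 - 64)·46 - 1597 = 519.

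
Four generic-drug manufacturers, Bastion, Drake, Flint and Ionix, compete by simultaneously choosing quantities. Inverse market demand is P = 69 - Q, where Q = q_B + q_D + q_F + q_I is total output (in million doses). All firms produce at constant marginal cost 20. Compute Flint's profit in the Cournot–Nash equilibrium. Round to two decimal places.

96.04

Each firm earns π_i = (69 - Q)q_i - 20q_i.
First-order condition (treating rivals' output as given): 49 - 2q_i - Σ_{j≠i} q_j = 0.
With identical firms every q_j equals q_i, so Σ_{j≠i} q_j = 3q_i and 49 = 5q_i, giving q_i = 49/5.
Price P = 69 - 196/5 = 149/5.
Flint's profit: (149/5 - 20)·(49/5) = 96.0400.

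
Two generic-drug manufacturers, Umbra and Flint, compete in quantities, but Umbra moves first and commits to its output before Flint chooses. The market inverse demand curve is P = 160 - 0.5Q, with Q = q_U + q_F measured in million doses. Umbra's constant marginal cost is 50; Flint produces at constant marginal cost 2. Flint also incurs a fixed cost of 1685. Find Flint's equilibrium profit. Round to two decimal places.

6379.50

Solve by backward induction. Given q_U, the follower Flint maximises π_F = (160 - (1/2)q_U - (1/2)q_F)q_F - 2q_F.
Follower FOC: 158 - (1/2)q_U - q_F = 0, so q_F(q_U) = (158 - (1/2)q_U).
Umbra substitutes q_F(q_U) into its own profit: π_U = q_U(160 - (1/2)q_U - (158 - (1/2)q_U)/2) - 50q_U = (81 - (1/4)q_U)q_U - 50q_U.
Leader FOC: 31 - (1/2)q_U = 0, so q_U = 62.
Then q_F = (158 - (1/2)·62) = 127.
Price P = 160 - (1/2)·189 = 131/2.
Flint's profit: (131/2 - 2)·127 - 1685 = 6379.5000.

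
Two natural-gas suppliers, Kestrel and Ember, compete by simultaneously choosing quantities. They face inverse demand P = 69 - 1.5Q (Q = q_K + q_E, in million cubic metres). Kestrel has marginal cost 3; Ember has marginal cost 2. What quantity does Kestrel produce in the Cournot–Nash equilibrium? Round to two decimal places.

14.44

Kestrel's profit: π_K = (69 - 1.5Q)q_K - (3q_K). Setting ∂π_K/∂q_K = 0: 66 - 3q_K - (3/2)(q_E) = 0.
Ember's profit: π_E = (69 - 1.5Q)q_E - (2q_E). Setting ∂π_E/∂q_E = 0: 67 - 3q_E - (3/2)(q_K) = 0.
So q_K = (66 - (3/2)q_E)/3 and q_E = (67 - (3/2)q_K)/3.
Substituting one into the other gives q_K = 130/9 and q_E = 136/9.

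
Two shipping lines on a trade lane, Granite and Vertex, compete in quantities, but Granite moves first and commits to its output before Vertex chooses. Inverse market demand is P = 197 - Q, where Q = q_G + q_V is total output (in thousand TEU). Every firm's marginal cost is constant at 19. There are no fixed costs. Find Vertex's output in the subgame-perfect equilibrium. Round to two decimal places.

44.50

Solve by backward induction. Given q_G, the follower Vertex maximises π_V = (197 - q_G - q_V)q_V - 19q_V.
Follower FOC: 178 - q_G - 2q_V = 0, so q_V(q_G) = (178 - q_G)/2.
Granite substitutes q_V(q_G) into its own profit: π_G = q_G(197 - q_G - (178 - q_G)/2) - 19q_G = (108 - (1/2)q_G)q_G - 19q_G.
Maximising: ∂π_G/∂q_G = 89 - q_G = 0, giving q_G = 89.
Then q_V = (178 - 89)/2 = 89/2.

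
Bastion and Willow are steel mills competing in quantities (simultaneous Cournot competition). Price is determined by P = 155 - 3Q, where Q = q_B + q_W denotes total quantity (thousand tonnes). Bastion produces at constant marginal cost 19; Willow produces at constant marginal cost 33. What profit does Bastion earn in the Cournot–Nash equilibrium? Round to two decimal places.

833.33

Bastion's profit: π_B = (155 - 3Q)q_B - (19q_B). Setting ∂π_B/∂q_B = 0: 136 - 6q_B - 3(q_W) = 0.
Willow's first-order condition: 122 - 6q_W - 3(q_B) = 0.
Rearranging gives the reaction functions q_B = (136 - 3q_W)/6 and q_W = (122 - 3q_B)/6.
Substituting one into the other gives q_B = 50/3 and q_W = 12.
Price P = 155 - 3·(86/3) = 69.
Bastion's profit: (69 - 19)·(50/3) = 833.3333.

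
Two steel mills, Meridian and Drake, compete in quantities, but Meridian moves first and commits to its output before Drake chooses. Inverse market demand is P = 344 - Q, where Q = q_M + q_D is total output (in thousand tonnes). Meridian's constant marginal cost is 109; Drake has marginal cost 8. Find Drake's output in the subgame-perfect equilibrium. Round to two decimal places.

134.50

Solve by backward induction. Given q_M, the follower Drake maximises π_D = (344 - q_M - q_D)q_D - 8q_D.
∂π_D/∂q_D = 336 - q_M - 2q_D = 0 gives the reaction function q_D = (336 - q_M)/2.
The leader anticipates this reaction. Substituting into P = 344 - Q gives P = 176 - (1/2)q_M, so π_M = (176 - (1/2)q_M)q_M - 109q_M.
Leader FOC: 67 - q_M = 0, so q_M = 67.
Then q_D = (336 - 67)/2 = 269/2.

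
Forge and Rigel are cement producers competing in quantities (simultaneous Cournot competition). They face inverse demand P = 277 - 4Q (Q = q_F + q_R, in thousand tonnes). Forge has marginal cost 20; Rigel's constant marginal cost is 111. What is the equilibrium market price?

Forge's profit: π_F = (277 - 4Q)q_F - (20q_F). Setting ∂π_F/∂q_F = 0: 257 - 8q_F - 4(q_R) = 0.
Rigel's first-order condition: 166 - 8q_R - 4(q_F) = 0.
So q_F = (257 - 4q_R)/8 and q_R = (166 - 4q_F)/8.
Substituting one into the other gives q_F = 29 and q_R = 25/4.
Total output Q = 141/4, so price P = 277 - 4·(141/4) = 136.

136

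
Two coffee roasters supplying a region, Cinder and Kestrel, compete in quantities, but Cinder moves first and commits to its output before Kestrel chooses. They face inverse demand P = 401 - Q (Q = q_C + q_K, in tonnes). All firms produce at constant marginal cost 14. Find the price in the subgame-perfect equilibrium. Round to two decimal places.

Solve by backward induction. Given q_C, the follower Kestrel maximises π_K = (401 - q_C - q_K)q_K - 14q_K.
Follower FOC: 387 - q_C - 2q_K = 0, so q_K(q_C) = (387 - q_C)/2.
Cinder substitutes q_K(q_C) into its own profit: π_C = q_C(401 - q_C - (387 - q_C)/2) - 14q_C = (415/2 - (1/2)q_C)q_C - 14q_C.
The leader's first-order condition 387/2 - q_C = 0 yields q_C = 387/2.
Then q_K = (387 - 387/2)/2 = 387/4.
Total output Q = 1161/4, so price P = 401 - 1161/4 = 443/4.

110.75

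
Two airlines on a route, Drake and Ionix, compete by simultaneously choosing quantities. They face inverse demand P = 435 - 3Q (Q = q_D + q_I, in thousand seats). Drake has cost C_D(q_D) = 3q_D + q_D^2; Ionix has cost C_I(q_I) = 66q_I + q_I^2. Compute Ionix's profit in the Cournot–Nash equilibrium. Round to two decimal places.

3626.23

Drake's profit: π_D = (435 - 3Q)q_D - (3q_D + q_D²). Setting ∂π_D/∂q_D = 0: 432 - 8q_D - 3(q_I) = 0.
Ionix's profit: π_I = (435 - 3Q)q_I - (66q_I + q_I²). Setting ∂π_I/∂q_I = 0: 369 - 8q_I - 3(q_D) = 0.
So q_D = (432 - 3q_I)/8 and q_I = (369 - 3q_D)/8.
Substituting one into the other gives q_D = 42.7091 and q_I = 1656/55.
Price P = 435 - 3·(801/11) = 216.5455.
Ionix's profit: 216.5455·(1656/55) - 66·(1656/55) - (1656/55)² = 3626.2294.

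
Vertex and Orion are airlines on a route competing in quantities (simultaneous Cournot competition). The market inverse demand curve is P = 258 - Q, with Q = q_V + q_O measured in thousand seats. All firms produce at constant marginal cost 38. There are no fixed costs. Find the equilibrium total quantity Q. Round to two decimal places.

146.67

Each firm earns π_i = (258 - Q)q_i - 38q_i.
Setting ∂π_i/∂q_i = 0 with rivals' quantities fixed: 220 - 2q_i - q_j = 0.
With identical firms every q_j equals q_i, so q_j = q_i and 220 = 3q_i, giving q_i = 220/3.
Total output Q = 220/3 + 220/3 = 440/3.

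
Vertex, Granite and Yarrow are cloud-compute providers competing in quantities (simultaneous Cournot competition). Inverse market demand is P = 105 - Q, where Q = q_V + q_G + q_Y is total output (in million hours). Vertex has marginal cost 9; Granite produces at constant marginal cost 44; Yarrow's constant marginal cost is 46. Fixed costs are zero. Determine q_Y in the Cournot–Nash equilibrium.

Vertex's profit: π_V = (105 - Q)q_V - (9q_V). Setting ∂π_V/∂q_V = 0: 96 - 2q_V - (q_G + q_Y) = 0.
Granite's profit: π_G = (105 - Q)q_G - (44q_G). Setting ∂π_G/∂q_G = 0: 61 - 2q_G - (q_V + q_Y) = 0.
Yarrow's first-order condition: 59 - 2q_Y - (q_V + q_G) = 0.
Adding the 3 first-order conditions: 216 − 4Q = 0, so Q = 54.
Back-substituting: q_V = (96 − 54) = 42, q_G = (61 − 54) = 7, q_Y = (59 − 54) = 5.

5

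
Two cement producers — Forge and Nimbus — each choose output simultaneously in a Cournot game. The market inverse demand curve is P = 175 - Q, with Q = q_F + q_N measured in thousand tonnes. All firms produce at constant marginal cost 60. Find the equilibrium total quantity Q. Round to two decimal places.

76.67

A representative firm's profit is π_i = q_i(175 - Q) - 60q_i.
Setting ∂π_i/∂q_i = 0 with rivals' quantities fixed: 115 - 2q_i - q_j = 0.
By symmetry each firm produces the same amount; substituting q_j = q_i yields q_i = 115/3.
Total output Q = 115/3 + 115/3 = 230/3.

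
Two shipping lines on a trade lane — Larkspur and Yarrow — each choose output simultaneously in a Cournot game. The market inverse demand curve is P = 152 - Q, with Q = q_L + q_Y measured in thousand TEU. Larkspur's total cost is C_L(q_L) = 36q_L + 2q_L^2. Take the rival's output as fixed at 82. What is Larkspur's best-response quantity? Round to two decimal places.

With the rival's output fixed at 82, Larkspur's profit is π_L = (152 - 82 - q_L)q_L - (36q_L + 2q_L²) = (70 - q_L)q_L - (36q_L + 2q_L²).
∂π_L/∂q_L = 34 - 6q_L = 0, so q_L = 17/3.

5.67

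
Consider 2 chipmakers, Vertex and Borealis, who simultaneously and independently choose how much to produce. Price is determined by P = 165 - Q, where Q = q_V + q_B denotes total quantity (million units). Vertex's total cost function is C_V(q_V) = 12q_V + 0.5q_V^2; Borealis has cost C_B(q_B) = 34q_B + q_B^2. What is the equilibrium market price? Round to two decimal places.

99.45

Vertex's profit: π_V = (165 - Q)q_V - (12q_V + (1/2)q_V²). Setting ∂π_V/∂q_V = 0: 153 - 3q_V - (q_B) = 0.
Borealis's first-order condition: 131 - 4q_B - (q_V) = 0.
Best responses: q_V = (153 - q_B)/3, q_B = (131 - q_V)/4.
Solving the pair: q_V = 481/11, q_B = 240/11.
Total output Q = 721/11, so price P = 165 - 721/11 = 1094/11.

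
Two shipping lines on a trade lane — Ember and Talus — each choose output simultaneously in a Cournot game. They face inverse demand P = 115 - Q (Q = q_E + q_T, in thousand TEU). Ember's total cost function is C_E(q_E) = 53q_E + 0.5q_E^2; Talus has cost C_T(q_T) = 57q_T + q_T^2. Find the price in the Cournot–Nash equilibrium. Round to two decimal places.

Ember's profit: π_E = (115 - Q)q_E - (53q_E + (1/2)q_E²). Setting ∂π_E/∂q_E = 0: 62 - 3q_E - (q_T) = 0.
Talus's profit: π_T = (115 - Q)q_T - (57q_T + q_T²). Setting ∂π_T/∂q_T = 0: 58 - 4q_T - (q_E) = 0.
Rearranging gives the reaction functions q_E = (62 - q_T)/3 and q_T = (58 - q_E)/4.
Solving the pair: q_E = 190/11, q_T = 112/11.
Total output Q = 302/11, so price P = 115 - 302/11 = 963/11.

87.55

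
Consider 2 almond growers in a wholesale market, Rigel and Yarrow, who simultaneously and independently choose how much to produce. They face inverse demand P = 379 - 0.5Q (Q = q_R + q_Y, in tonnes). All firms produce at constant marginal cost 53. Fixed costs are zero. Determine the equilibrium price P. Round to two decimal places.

161.67

Each firm earns π_i = (379 - 0.5Q)q_i - 53q_i.
Setting ∂π_i/∂q_i = 0 with rivals' quantities fixed: 326 - q_i - (1/2)q_j = 0.
By symmetry each firm produces the same amount; substituting q_j = q_i yields q_i = 326/(3/2) = 652/3.
Total output Q = 1304/3, so price P = 379 - (1/2)·(1304/3) = 485/3.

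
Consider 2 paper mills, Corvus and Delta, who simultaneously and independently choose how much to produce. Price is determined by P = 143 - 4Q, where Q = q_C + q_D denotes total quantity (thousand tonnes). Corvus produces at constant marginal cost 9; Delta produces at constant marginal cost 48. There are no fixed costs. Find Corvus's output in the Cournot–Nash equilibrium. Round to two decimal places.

14.42

Corvus's profit: π_C = (143 - 4Q)q_C - (9q_C). Setting ∂π_C/∂q_C = 0: 134 - 8q_C - 4(q_D) = 0.
Delta's first-order condition: 95 - 8q_D - 4(q_C) = 0.
So q_C = (134 - 4q_D)/8 and q_D = (95 - 4q_C)/8.
Solving the pair: q_C = 173/12, q_D = 14/3.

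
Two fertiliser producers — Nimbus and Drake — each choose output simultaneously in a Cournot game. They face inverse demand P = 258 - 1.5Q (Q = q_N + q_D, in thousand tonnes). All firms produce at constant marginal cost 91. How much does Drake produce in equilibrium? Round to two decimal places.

A representative firm's profit is π_i = q_i(258 - 1.5Q) - 91q_i.
Setting ∂π_i/∂q_i = 0 with rivals' quantities fixed: 167 - 3q_i - (3/2)q_j = 0.
With identical firms every q_j equals q_i, so q_j = q_i and 167 = (9/2)q_i, giving q_i = 334/9.

37.11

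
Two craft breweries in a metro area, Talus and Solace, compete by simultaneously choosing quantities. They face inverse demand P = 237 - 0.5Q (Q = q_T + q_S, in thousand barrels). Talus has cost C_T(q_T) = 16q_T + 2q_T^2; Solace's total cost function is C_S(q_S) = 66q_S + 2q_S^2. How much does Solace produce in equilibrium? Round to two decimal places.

30.08

Talus's profit: π_T = (237 - 0.5Q)q_T - (16q_T + 2q_T²). Setting ∂π_T/∂q_T = 0: 221 - 5q_T - (1/2)(q_S) = 0.
Solace's first-order condition: 171 - 5q_S - (1/2)(q_T) = 0.
Rearranging gives the reaction functions q_T = (221 - (1/2)q_S)/5 and q_S = (171 - (1/2)q_T)/5.
Substituting one into the other gives q_T = 41.1919 and q_S = 30.0808.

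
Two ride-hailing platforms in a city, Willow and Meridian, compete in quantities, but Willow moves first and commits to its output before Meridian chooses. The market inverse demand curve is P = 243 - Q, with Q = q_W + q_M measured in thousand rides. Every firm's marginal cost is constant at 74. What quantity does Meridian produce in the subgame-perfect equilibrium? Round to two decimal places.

The follower Meridian best-responds to any q_W: π_M = (243 - Q)q_M - 74q_M.
Setting the follower's marginal profit to zero, 169 - q_W - 2q_M = 0, i.e. q_M = (169 - q_W)/2.
The leader anticipates this reaction. Substituting into P = 243 - Q gives P = 317/2 - (1/2)q_W, so π_W = (317/2 - (1/2)q_W)q_W - 74q_W.
The leader's first-order condition 169/2 - q_W = 0 yields q_W = 169/2.
Then q_M = (169 - 169/2)/2 = 169/4.

42.25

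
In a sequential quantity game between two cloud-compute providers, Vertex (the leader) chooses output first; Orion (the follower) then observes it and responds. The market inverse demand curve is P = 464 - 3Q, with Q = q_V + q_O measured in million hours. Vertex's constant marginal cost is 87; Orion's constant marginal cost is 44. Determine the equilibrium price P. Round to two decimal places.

The follower Orion best-responds to any q_V: π_O = (464 - 3Q)q_O - 44q_O.
Setting the follower's marginal profit to zero, 420 - 3q_V - 6q_O = 0, i.e. q_O = (420 - 3q_V)/6.
The leader anticipates this reaction. Substituting into P = 464 - 3Q gives P = 254 - (3/2)q_V, so π_V = (254 - (3/2)q_V)q_V - 87q_V.
The leader's first-order condition 167 - 3q_V = 0 yields q_V = 167/3.
Then q_O = (420 - 3·(167/3))/6 = 253/6.
Total output Q = 587/6, so price P = 464 - 3·(587/6) = 341/2.

170.50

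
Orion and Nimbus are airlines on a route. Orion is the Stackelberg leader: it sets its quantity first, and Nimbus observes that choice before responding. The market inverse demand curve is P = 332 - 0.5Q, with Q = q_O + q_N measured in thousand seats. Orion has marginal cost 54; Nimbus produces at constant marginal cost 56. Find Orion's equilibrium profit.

Solve by backward induction. Given q_O, the follower Nimbus maximises π_N = (332 - (1/2)q_O - (1/2)q_N)q_N - 56q_N.
Setting the follower's marginal profit to zero, 276 - (1/2)q_O - q_N = 0, i.e. q_N = (276 - (1/2)q_O).
The leader anticipates this reaction. Substituting into P = 332 - 0.5Q gives P = 194 - (1/4)q_O, so π_O = (194 - (1/4)q_O)q_O - 54q_O.
Leader FOC: 140 - (1/2)q_O = 0, so q_O = 280.
Then q_N = (276 - (1/2)·280) = 136.
Price P = 332 - (1/2)·416 = 124.
Orion's profit: (124 - 54)·280 = 19600.

19600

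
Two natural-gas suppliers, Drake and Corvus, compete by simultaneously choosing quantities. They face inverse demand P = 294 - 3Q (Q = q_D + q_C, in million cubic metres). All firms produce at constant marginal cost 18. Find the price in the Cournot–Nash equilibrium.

Each firm earns π_i = (294 - 3Q)q_i - 18q_i.
Setting ∂π_i/∂q_i = 0 with rivals' quantities fixed: 276 - 6q_i - 3q_j = 0.
By symmetry each firm produces the same amount; substituting q_j = q_i yields q_i = 276/9 = 92/3.
Total output Q = 184/3, so price P = 294 - 3·(184/3) = 110.

110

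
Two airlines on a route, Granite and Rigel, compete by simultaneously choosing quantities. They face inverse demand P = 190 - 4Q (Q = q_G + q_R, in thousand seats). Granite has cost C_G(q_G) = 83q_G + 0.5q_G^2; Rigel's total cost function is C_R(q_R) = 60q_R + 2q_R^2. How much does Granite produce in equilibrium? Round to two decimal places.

Granite's profit: π_G = (190 - 4Q)q_G - (83q_G + (1/2)q_G²). Setting ∂π_G/∂q_G = 0: 107 - 9q_G - 4(q_R) = 0.
Rigel's first-order condition: 130 - 12q_R - 4(q_G) = 0.
So q_G = (107 - 4q_R)/9 and q_R = (130 - 4q_G)/12.
Substituting one into the other gives q_G = 191/23 and q_R = 371/46.

8.30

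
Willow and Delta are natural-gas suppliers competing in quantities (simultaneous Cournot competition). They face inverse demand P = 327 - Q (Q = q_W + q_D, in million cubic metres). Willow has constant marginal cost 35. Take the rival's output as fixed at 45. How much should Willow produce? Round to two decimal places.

123.50

With the rival's output fixed at 45, Willow's profit is π_W = (327 - 45 - q_W)q_W - (35q_W) = (282 - q_W)q_W - (35q_W).
∂π_W/∂q_W = 247 - 2q_W = 0, so q_W = 247/2.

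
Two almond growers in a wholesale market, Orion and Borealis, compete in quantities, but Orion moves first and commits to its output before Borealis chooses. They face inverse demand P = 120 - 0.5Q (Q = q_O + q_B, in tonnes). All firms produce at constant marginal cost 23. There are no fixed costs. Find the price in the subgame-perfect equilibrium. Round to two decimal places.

The follower Borealis best-responds to any q_O: π_B = (120 - 0.5Q)q_B - 23q_B.
Follower FOC: 97 - (1/2)q_O - q_B = 0, so q_B(q_O) = (97 - (1/2)q_O).
Orion substitutes q_B(q_O) into its own profit: π_O = q_O(120 - (1/2)q_O - (97 - (1/2)q_O)/2) - 23q_O = (143/2 - (1/4)q_O)q_O - 23q_O.
Leader FOC: 97/2 - (1/2)q_O = 0, so q_O = 97.
Then q_B = (97 - (1/2)·97) = 97/2.
Total output Q = 291/2, so price P = 120 - (1/2)·(291/2) = 189/4.

47.25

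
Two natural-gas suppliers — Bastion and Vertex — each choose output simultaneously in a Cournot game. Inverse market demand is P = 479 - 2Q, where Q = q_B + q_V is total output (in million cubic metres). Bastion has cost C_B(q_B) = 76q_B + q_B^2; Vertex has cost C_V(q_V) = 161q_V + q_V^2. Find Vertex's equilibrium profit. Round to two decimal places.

Bastion's profit: π_B = (479 - 2Q)q_B - (76q_B + q_B²). Setting ∂π_B/∂q_B = 0: 403 - 6q_B - 2(q_V) = 0.
Vertex's profit: π_V = (479 - 2Q)q_V - (161q_V + q_V²). Setting ∂π_V/∂q_V = 0: 318 - 6q_V - 2(q_B) = 0.
Rearranging gives the reaction functions q_B = (403 - 2q_V)/6 and q_V = (318 - 2q_B)/6.
Substituting one into the other gives q_B = 891/16 and q_V = 551/16.
Price P = 479 - 2·(721/8) = 1195/4.
Vertex's profit: (1195/4)·(551/16) - 161·(551/16) - (551/16)² = 3557.8242.

3557.82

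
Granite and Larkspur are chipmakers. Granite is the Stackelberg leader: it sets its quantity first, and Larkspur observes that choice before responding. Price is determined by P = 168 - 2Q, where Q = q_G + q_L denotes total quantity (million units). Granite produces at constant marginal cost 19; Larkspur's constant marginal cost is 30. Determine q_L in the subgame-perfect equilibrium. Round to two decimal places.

Solve by backward induction. Given q_G, the follower Larkspur maximises π_L = (168 - 2q_G - 2q_L)q_L - 30q_L.
Follower FOC: 138 - 2q_G - 4q_L = 0, so q_L(q_G) = (138 - 2q_G)/4.
The leader anticipates this reaction. Substituting into P = 168 - 2Q gives P = 99 - q_G, so π_G = (99 - q_G)q_G - 19q_G.
Leader FOC: 80 - 2q_G = 0, so q_G = 40.
Then q_L = (138 - 2·40)/4 = 29/2.

14.50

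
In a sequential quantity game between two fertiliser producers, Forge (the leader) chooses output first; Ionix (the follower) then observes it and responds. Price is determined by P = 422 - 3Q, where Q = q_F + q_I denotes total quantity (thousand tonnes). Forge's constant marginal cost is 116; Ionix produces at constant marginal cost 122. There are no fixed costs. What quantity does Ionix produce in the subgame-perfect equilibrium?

The follower Ionix best-responds to any q_F: π_I = (422 - 3Q)q_I - 122q_I.
Setting the follower's marginal profit to zero, 300 - 3q_F - 6q_I = 0, i.e. q_I = (300 - 3q_F)/6.
The leader anticipates this reaction. Substituting into P = 422 - 3Q gives P = 272 - (3/2)q_F, so π_F = (272 - (3/2)q_F)q_F - 116q_F.
Maximising: ∂π_F/∂q_F = 156 - 3q_F = 0, giving q_F = 52.
Then q_I = (300 - 3·52)/6 = 24.

24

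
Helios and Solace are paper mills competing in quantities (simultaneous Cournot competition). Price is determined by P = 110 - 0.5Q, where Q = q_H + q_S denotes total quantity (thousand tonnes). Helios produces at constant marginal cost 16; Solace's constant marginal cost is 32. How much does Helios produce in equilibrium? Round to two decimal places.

73.33

Helios's profit: π_H = (110 - 0.5Q)q_H - (16q_H). Setting ∂π_H/∂q_H = 0: 94 - q_H - (1/2)(q_S) = 0.
Solace's first-order condition: 78 - q_S - (1/2)(q_H) = 0.
Best responses: q_H = (94 - (1/2)q_S), q_S = (78 - (1/2)q_H).
Substituting one into the other gives q_H = 220/3 and q_S = 124/3.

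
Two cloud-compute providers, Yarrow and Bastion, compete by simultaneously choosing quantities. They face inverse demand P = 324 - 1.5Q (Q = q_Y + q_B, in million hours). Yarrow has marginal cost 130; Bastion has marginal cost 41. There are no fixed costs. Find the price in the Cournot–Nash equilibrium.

165

Yarrow's profit: π_Y = (324 - 1.5Q)q_Y - (130q_Y). Setting ∂π_Y/∂q_Y = 0: 194 - 3q_Y - (3/2)(q_B) = 0.
Bastion's first-order condition: 283 - 3q_B - (3/2)(q_Y) = 0.
So q_Y = (194 - (3/2)q_B)/3 and q_B = (283 - (3/2)q_Y)/3.
Substituting one into the other gives q_Y = 70/3 and q_B = 248/3.
Total output Q = 106, so price P = 324 - (3/2)·106 = 165.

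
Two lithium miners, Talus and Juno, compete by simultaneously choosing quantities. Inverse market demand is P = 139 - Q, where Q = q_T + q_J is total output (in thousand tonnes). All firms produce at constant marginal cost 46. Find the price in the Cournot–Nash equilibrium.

Each firm earns π_i = (139 - Q)q_i - 46q_i.
First-order condition (treating rivals' output as given): 93 - 2q_i - q_j = 0.
With identical firms every q_j equals q_i, so q_j = q_i and 93 = 3q_i, giving q_i = 31.
Total output Q = 62, so price P = 139 - 62 = 77.

77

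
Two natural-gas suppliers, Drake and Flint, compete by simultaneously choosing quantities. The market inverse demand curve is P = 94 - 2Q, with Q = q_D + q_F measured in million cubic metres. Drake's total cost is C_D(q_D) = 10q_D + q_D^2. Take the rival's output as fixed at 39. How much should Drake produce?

1

With the rival's output fixed at 39, Drake's profit is π_D = (94 - 2·39 - 2q_D)q_D - (10q_D + q_D²) = (16 - 2q_D)q_D - (10q_D + q_D²).
∂π_D/∂q_D = 6 - 6q_D = 0, so q_D = 1.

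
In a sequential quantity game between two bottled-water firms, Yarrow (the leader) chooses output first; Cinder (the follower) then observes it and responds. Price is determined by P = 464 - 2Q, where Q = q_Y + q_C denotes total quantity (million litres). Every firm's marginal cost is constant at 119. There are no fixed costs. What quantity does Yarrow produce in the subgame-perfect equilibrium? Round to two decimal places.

The follower Cinder best-responds to any q_Y: π_C = (464 - 2Q)q_C - 119q_C.
∂π_C/∂q_C = 345 - 2q_Y - 4q_C = 0 gives the reaction function q_C = (345 - 2q_Y)/4.
The leader anticipates this reaction. Substituting into P = 464 - 2Q gives P = 583/2 - q_Y, so π_Y = (583/2 - q_Y)q_Y - 119q_Y.
Maximising: ∂π_Y/∂q_Y = 345/2 - 2q_Y = 0, giving q_Y = 345/4.
Then q_C = (345 - 2·(345/4))/4 = 345/8.

86.25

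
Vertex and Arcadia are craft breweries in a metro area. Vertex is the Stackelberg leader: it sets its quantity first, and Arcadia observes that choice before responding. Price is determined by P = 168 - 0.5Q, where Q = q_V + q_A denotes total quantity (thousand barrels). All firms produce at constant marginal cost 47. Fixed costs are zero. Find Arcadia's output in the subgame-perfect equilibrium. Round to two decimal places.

60.50

Solve by backward induction. Given q_V, the follower Arcadia maximises π_A = (168 - (1/2)q_V - (1/2)q_A)q_A - 47q_A.
Setting the follower's marginal profit to zero, 121 - (1/2)q_V - q_A = 0, i.e. q_A = (121 - (1/2)q_V).
The leader anticipates this reaction. Substituting into P = 168 - 0.5Q gives P = 215/2 - (1/4)q_V, so π_V = (215/2 - (1/4)q_V)q_V - 47q_V.
Maximising: ∂π_V/∂q_V = 121/2 - (1/2)q_V = 0, giving q_V = 121.
Then q_A = (121 - (1/2)·121) = 121/2.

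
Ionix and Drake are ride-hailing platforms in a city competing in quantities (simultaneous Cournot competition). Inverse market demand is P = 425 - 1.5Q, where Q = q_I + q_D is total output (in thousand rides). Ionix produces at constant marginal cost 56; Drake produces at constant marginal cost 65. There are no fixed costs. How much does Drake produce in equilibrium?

Ionix's profit: π_I = (425 - 1.5Q)q_I - (56q_I). Setting ∂π_I/∂q_I = 0: 369 - 3q_I - (3/2)(q_D) = 0.
Drake's profit: π_D = (425 - 1.5Q)q_D - (65q_D). Setting ∂π_D/∂q_D = 0: 360 - 3q_D - (3/2)(q_I) = 0.
So q_I = (369 - (3/2)q_D)/3 and q_D = (360 - (3/2)q_I)/3.
Substituting one into the other gives q_I = 84 and q_D = 78.

78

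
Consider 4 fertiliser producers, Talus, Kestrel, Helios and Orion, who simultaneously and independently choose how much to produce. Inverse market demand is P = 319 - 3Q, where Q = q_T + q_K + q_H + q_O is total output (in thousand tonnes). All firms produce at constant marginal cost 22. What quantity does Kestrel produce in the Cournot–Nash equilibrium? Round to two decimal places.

Each firm earns π_i = (319 - 3Q)q_i - 22q_i.
Setting ∂π_i/∂q_i = 0 with rivals' quantities fixed: 297 - 6q_i - 3·Σ_{j≠i} q_j = 0.
With identical firms every q_j equals q_i, so Σ_{j≠i} q_j = 3q_i and 297 = 15q_i, giving q_i = 99/5.

19.80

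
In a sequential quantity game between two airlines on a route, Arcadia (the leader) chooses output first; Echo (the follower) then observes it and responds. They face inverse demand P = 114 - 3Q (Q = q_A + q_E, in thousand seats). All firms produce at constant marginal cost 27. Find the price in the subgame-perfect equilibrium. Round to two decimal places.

48.75

Solve by backward induction. Given q_A, the follower Echo maximises π_E = (114 - 3q_A - 3q_E)q_E - 27q_E.
∂π_E/∂q_E = 87 - 3q_A - 6q_E = 0 gives the reaction function q_E = (87 - 3q_A)/6.
The leader anticipates this reaction. Substituting into P = 114 - 3Q gives P = 141/2 - (3/2)q_A, so π_A = (141/2 - (3/2)q_A)q_A - 27q_A.
Leader FOC: 87/2 - 3q_A = 0, so q_A = 29/2.
Then q_E = (87 - 3·(29/2))/6 = 29/4.
Total output Q = 87/4, so price P = 114 - 3·(87/4) = 195/4.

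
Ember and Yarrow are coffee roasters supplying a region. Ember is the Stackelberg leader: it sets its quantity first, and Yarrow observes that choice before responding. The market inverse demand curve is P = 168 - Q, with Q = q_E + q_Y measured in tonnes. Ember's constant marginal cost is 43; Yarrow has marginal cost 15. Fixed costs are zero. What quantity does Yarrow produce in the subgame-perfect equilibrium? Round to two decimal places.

52.25

Solve by backward induction. Given q_E, the follower Yarrow maximises π_Y = (168 - q_E - q_Y)q_Y - 15q_Y.
Follower FOC: 153 - q_E - 2q_Y = 0, so q_Y(q_E) = (153 - q_E)/2.
The leader anticipates this reaction. Substituting into P = 168 - Q gives P = 183/2 - (1/2)q_E, so π_E = (183/2 - (1/2)q_E)q_E - 43q_E.
Maximising: ∂π_E/∂q_E = 97/2 - q_E = 0, giving q_E = 97/2.
Then q_Y = (153 - 97/2)/2 = 209/4.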